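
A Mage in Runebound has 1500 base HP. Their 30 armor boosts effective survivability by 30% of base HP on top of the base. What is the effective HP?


EHP = 1500 * (1 + 30/100)
= 1500 * (1 + 0.3)
= 1500 * 1.3
= 1950.0

1950.0 EHP


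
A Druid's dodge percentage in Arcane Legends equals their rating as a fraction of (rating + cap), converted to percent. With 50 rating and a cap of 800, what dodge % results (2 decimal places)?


dodge% = 50 / (50 + 800) * 100
= 50 / 850 * 100
= 0.058824 * 100
= 5.88%

5.88%


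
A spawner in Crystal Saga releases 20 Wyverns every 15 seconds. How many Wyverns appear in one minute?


Spawns per minute = count * (60 / interval)
= 20 * (60 / 15)
= 20 * 4.0
= 80.0

80.0 per minute


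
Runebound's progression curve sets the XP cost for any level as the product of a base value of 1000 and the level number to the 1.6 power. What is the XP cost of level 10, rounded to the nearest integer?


XP = 1000 * level^1.6
Substitute level = 10:
XP = 1000 * 10^1.6
= 1000 * 39.8107
= 39811

39811 XP


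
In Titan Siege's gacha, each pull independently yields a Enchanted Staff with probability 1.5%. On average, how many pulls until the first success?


Expected pulls for a geometric distribution = 1/p = 100 / rate%
= 100 / 1.5
= 66.67

66.67 pulls


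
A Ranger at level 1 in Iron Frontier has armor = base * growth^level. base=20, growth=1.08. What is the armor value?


value = base * growth^level
= 20 * 1.08^1
= 20 * 1.08
= 21.60

21.60 armor


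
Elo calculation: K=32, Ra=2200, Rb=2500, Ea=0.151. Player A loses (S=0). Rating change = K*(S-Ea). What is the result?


Elo update: delta = K * (S - Ea), where S = 0 (loses)
S - Ea = 0 - 0.151 = -0.151
Rating change = 32 * -0.151
= -4.83

-4.83 rating points


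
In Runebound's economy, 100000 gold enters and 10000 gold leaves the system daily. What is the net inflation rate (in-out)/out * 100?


Net gold = 100000 - 10000 = 90000
Inflation rate = net / sunk * 100 = 90000 / 10000 * 100
= 9.0 * 100
= 900.00%

900.00%


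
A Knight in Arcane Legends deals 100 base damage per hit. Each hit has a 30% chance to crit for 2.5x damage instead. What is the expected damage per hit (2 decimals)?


E[dmg] = base * (1 + crit_chance * (crit_mult - 1))
cc as decimal = 30/100 = 0.3
cm - 1 = 2.5 - 1 = 1.5
Bonus factor = 0.3 * 1.5 = 0.45
Total multiplier = 1 + 0.45 = 1.45
Expected damage = 100 * 1.45 = 145.00

145.00 damage


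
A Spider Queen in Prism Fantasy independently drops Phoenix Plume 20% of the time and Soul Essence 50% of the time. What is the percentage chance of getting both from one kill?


For independent events, P(both) = P(A) * P(B)
= 20% * 50%
= 1000 / 100 %
= 10.0%

10.0%


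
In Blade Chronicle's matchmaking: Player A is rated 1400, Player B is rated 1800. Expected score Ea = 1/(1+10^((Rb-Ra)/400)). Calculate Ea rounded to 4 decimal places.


Elo expected score: Ea = 1/(1 + 10^((Rb-Ra)/400))
Rb - Ra = 1800 - 1400 = 400
(Rb-Ra)/400 = 400/400 = 1.0
10^1.0 = 10.0
Ea = 1/(1 + 10.0) = 1/11.0 = 0.0909

0.0909


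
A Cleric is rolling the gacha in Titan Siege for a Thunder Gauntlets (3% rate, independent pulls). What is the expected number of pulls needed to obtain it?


Expected pulls for a geometric distribution = 1/p = 100 / rate%
= 100 / 3
= 33.33

33.33 pulls


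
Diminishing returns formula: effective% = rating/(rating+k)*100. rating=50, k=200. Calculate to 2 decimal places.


effective% = rating / (rating + k) * 100
= 50 / (50 + 200) * 100
= 50 / 250 * 100
= 0.2 * 100
= 20.00%

20.00%


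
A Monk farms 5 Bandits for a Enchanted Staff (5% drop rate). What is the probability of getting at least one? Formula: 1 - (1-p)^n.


P(at least one) = 1 - P(none) = 1 - (1-p)^n
p = 5/100 = 0.05
1 - p = 0.95
(1 - p)^5 = 0.95^5 = 0.773781
P(at least one) = 1 - 0.773781 = 0.2262

0.2262


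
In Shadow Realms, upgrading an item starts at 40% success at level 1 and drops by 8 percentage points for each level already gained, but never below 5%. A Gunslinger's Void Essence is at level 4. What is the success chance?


raw_rate = 40 - 8 * (4 - 1)
= 40 - 8 * 3
= 40 - 24
= 16
Apply floor: max(16, 5) = 16%

16%


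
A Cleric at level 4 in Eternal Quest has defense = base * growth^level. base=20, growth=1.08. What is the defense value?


value = base * growth^level
= 20 * 1.08^4
= 20 * 1.360489
= 27.21

27.21 defense


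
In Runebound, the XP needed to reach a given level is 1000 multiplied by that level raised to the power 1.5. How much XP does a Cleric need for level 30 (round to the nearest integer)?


XP = 1000 * level^1.5
Substitute level = 30:
XP = 1000 * 30^1.5
= 1000 * 164.3168
= 164317

164317 XP


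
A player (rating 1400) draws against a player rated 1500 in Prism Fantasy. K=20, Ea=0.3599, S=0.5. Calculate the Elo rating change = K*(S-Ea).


Elo update: delta = K * (S - Ea), where S = 0.5 (draws)
S - Ea = 0.5 - 0.3599 = 0.1401
Rating change = 20 * 0.1401
= 2.80

2.80 rating points


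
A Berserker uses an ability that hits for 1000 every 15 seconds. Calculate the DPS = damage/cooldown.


DPS = damage / cooldown
= 1000 / 15
= 66.67

66.67 DPS


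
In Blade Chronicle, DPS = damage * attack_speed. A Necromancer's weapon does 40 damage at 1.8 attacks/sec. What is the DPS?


DPS = damage * attack_speed
= 40 * 1.8
= 72.0

72.0 DPS


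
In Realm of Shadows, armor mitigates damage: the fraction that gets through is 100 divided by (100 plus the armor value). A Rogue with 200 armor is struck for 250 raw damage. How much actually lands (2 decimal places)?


actual = 250 * 100 / (100 + 200)
= 250 * 100 / 300
= 25000 / 300
= 83.33

83.33 damage


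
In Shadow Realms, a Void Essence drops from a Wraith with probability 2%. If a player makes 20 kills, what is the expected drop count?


Expected drops = kills * (drop_rate / 100)
= 20 * (2 / 100)
= 20 * 0.02
= 0.4

0.4 drops


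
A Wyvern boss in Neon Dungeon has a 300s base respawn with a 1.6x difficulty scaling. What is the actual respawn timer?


Respawn time = base * multiplier
= 300 * 1.6
= 480.0 seconds

480.0 seconds


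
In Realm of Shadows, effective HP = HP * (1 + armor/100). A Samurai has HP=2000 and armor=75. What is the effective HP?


EHP = 2000 * (1 + 75/100)
= 2000 * (1 + 0.75)
= 2000 * 1.75
= 3500.0

3500.0 EHP


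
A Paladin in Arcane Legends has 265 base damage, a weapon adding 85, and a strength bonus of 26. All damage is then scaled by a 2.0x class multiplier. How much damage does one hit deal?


Sum base + weapon + str = 265 + 85 + 26 = 376
Multiply by 2.0:
376 * 2.0 = 752.0

752.0 damage


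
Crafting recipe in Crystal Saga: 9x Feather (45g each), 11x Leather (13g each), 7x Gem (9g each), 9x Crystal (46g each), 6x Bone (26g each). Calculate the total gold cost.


Cost breakdown:
  Feather: 9 * 45 = 405
  Leather: 11 * 13 = 143
  Gem: 7 * 9 = 63
  Crystal: 9 * 46 = 414
  Bone: 6 * 26 = 156
Total = 405 + 143 + 63 + 414 + 156 = 1181

1181 gold


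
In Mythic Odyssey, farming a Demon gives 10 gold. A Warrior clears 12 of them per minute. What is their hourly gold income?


Gold per minute = 10 * 12 = 120
Gold per hour = 120 * 60 = 7200

7200 gold/hour


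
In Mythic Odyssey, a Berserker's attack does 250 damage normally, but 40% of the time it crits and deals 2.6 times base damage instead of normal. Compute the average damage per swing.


E[dmg] = base * (1 + crit_chance * (crit_mult - 1))
cc as decimal = 40/100 = 0.4
cm - 1 = 2.6 - 1 = 1.6
Bonus factor = 0.4 * 1.6 = 0.64
Total multiplier = 1 + 0.64 = 1.64
Expected damage = 250 * 1.64 = 410.00

410.00 damage


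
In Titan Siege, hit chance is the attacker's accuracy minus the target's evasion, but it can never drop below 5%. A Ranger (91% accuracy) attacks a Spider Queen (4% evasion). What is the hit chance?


accuracy - evasion = 91 - 4 = 87
Apply floor: max(87, 5) = 87
Hit chance = 87%

87%


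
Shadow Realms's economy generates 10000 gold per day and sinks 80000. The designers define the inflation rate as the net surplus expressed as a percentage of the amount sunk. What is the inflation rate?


Net gold = 10000 - 80000 = -70000
Inflation rate = net / sunk * 100 = -70000 / 80000 * 100
= -0.875 * 100
= -87.50%

-87.50%


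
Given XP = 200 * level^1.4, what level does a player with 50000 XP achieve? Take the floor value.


XP = 200 * level^1.4, so level = (XP / 200)^(1/1.4)
= (50000 / 200)^(1/1.4)
= 250.0^0.7143
= 51.6196
Floor: level = 51

level 51


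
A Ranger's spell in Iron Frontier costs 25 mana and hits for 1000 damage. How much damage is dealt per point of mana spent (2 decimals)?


Efficiency = damage / mana
= 1000 / 25
= 40.00

40.00 dmg/mana


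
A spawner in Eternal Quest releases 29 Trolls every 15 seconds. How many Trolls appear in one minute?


Spawns per minute = count * (60 / interval)
= 29 * (60 / 15)
= 29 * 4.0
= 116.0

116.0 per minute


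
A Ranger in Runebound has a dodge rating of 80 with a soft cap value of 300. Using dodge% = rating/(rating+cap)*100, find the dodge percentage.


dodge% = 80 / (80 + 300) * 100
= 80 / 380 * 100
= 0.210526 * 100
= 21.05%

21.05%


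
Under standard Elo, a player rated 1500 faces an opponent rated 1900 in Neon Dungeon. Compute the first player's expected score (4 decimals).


Elo expected score: Ea = 1/(1 + 10^((Rb-Ra)/400))
Rb - Ra = 1900 - 1500 = 400
(Rb-Ra)/400 = 400/400 = 1.0
10^1.0 = 10.0
Ea = 1/(1 + 10.0) = 1/11.0 = 0.0909

0.0909


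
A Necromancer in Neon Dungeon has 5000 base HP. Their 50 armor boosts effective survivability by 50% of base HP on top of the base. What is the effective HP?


EHP = 5000 * (1 + 50/100)
= 5000 * (1 + 0.5)
= 5000 * 1.5
= 7500.0

7500.0 EHP


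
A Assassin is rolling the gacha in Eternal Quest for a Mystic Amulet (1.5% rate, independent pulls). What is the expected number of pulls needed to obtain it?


Expected pulls for a geometric distribution = 1/p = 100 / rate%
= 100 / 1.5
= 66.67

66.67 pulls


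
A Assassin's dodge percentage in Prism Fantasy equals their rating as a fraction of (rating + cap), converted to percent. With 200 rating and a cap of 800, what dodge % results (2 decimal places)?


dodge% = 200 / (200 + 800) * 100
= 200 / 1000 * 100
= 0.2 * 100
= 20.00%

20.00%


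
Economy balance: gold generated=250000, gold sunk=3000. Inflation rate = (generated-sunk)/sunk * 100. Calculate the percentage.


Net gold = 250000 - 3000 = 247000
Inflation rate = net / sunk * 100 = 247000 / 3000 * 100
= 82.333333 * 100
= 8233.33%

8233.33%


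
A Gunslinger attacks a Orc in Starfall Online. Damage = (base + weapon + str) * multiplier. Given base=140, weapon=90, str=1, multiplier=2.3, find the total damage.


Sum base + weapon + str = 140 + 90 + 1 = 231
Multiply by 2.3:
231 * 2.3 = 531.3

531.3 damage


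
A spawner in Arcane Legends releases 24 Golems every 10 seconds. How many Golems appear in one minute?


Spawns per minute = count * (60 / interval)
= 24 * (60 / 10)
= 24 * 6.0
= 144.0

144.0 per minute


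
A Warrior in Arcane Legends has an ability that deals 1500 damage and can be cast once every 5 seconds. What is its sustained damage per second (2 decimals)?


DPS = damage / cooldown
= 1500 / 5
= 300.00

300.00 DPS


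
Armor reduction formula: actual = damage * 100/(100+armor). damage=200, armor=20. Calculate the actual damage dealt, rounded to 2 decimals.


actual = 200 * 100 / (100 + 20)
= 200 * 100 / 120
= 20000 / 120
= 166.67

166.67 damage


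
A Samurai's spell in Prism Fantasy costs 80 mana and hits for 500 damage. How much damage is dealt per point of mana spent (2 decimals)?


Efficiency = damage / mana
= 500 / 80
= 6.25

6.25 dmg/mana


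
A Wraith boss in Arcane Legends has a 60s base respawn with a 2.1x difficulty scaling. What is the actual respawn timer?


Respawn time = base * multiplier
= 60 * 2.1
= 126.0 seconds

126.0 seconds


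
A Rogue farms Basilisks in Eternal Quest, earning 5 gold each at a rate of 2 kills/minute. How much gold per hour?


Gold per minute = 5 * 2 = 10
Gold per hour = 10 * 60 = 600

600 gold/hour


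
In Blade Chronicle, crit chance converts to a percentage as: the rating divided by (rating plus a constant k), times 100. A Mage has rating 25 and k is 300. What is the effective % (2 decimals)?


effective% = rating / (rating + k) * 100
= 25 / (25 + 300) * 100
= 25 / 325 * 100
= 0.076923 * 100
= 7.69%

7.69%


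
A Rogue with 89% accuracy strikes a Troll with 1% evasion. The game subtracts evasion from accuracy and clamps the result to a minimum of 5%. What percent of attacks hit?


accuracy - evasion = 89 - 1 = 88
Apply floor: max(88, 5) = 88
Hit chance = 88%

88%


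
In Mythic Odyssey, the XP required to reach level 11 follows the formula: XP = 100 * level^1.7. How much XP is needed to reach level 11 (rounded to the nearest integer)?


XP = 100 * level^1.7
Substitute level = 11:
XP = 100 * 11^1.7
= 100 * 58.9342
= 5893

5893 XP


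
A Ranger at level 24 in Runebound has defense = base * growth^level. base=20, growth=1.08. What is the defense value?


value = base * growth^level
= 20 * 1.08^24
= 20 * 6.341181
= 126.82

126.82 defense


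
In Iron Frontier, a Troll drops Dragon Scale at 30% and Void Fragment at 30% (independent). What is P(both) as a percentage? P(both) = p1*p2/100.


For independent events, P(both) = P(A) * P(B)
= 30% * 30%
= 900 / 100 %
= 9.0%

9.0%


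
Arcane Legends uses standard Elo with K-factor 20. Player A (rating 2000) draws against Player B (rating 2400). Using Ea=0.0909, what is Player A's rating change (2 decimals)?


Elo update: delta = K * (S - Ea), where S = 0.5 (draws)
S - Ea = 0.5 - 0.0909 = 0.4091
Rating change = 20 * 0.4091
= 8.18

8.18 rating points


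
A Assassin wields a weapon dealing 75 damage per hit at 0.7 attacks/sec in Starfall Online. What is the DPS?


DPS = damage * attack_speed
= 75 * 0.7
= 52.5

52.5 DPS


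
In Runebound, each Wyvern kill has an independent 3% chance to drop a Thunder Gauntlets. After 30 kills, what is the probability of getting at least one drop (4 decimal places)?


P(at least one) = 1 - P(none) = 1 - (1-p)^n
p = 3/100 = 0.03
1 - p = 0.97
(1 - p)^30 = 0.97^30 = 0.401007
P(at least one) = 1 - 0.401007 = 0.5990

0.5990


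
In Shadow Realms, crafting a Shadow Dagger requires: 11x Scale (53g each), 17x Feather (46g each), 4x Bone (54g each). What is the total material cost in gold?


Cost breakdown:
  Scale: 11 * 53 = 583
  Feather: 17 * 46 = 782
  Bone: 4 * 54 = 216
Total = 583 + 782 + 216 = 1581

1581 gold


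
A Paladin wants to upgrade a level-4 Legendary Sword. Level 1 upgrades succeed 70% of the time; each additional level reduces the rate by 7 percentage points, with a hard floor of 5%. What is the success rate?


raw_rate = 70 - 7 * (4 - 1)
= 70 - 7 * 3
= 70 - 21
= 49
Apply floor: max(49, 5) = 49%

49%


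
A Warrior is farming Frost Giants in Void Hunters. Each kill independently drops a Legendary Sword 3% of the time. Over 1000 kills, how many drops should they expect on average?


Expected drops = kills * (drop_rate / 100)
= 1000 * (3 / 100)
= 1000 * 0.03
= 30.0

30.0 drops


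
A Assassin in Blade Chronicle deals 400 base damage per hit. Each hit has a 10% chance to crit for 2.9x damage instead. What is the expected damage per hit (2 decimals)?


E[dmg] = base * (1 + crit_chance * (crit_mult - 1))
cc as decimal = 10/100 = 0.1
cm - 1 = 2.9 - 1 = 1.9
Bonus factor = 0.1 * 1.9 = 0.19
Total multiplier = 1 + 0.19 = 1.19
Expected damage = 400 * 1.19 = 476.00

476.00 damage


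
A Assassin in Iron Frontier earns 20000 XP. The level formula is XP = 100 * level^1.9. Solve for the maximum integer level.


XP = 100 * level^1.9, so level = (XP / 100)^(1/1.9)
= (20000 / 100)^(1/1.9)
= 200.0^0.5263
= 16.258
Floor: level = 16

level 16


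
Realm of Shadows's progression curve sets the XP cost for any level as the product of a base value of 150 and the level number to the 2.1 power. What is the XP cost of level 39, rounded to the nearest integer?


XP = 150 * level^2.1
Substitute level = 39:
XP = 150 * 39^2.1
= 150 * 2193.9952
= 329099

329099 XP


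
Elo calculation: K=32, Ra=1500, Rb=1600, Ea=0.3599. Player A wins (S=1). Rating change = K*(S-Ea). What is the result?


Elo update: delta = K * (S - Ea), where S = 1 (wins)
S - Ea = 1 - 0.3599 = 0.6401
Rating change = 32 * 0.6401
= 20.48

20.48 rating points


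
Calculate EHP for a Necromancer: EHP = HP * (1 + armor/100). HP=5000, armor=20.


EHP = 5000 * (1 + 20/100)
= 5000 * (1 + 0.2)
= 5000 * 1.2
= 6000.0

6000.0 EHP


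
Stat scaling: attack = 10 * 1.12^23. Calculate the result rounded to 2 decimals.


value = base * growth^level
= 10 * 1.12^23
= 10 * 13.552347
= 135.52

135.52 attack


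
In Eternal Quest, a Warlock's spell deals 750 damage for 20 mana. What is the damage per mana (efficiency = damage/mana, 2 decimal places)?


Efficiency = damage / mana
= 750 / 20
= 37.50

37.50 dmg/mana


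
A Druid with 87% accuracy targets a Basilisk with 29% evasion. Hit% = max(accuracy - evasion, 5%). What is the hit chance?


accuracy - evasion = 87 - 29 = 58
Apply floor: max(58, 5) = 58
Hit chance = 58%

58%


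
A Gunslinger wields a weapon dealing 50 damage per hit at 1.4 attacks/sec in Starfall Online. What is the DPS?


DPS = damage * attack_speed
= 50 * 1.4
= 70.0

70.0 DPS


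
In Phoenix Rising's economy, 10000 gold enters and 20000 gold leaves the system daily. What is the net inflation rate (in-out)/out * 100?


Net gold = 10000 - 20000 = -10000
Inflation rate = net / sunk * 100 = -10000 / 20000 * 100
= -0.5 * 100
= -50.00%

-50.00%


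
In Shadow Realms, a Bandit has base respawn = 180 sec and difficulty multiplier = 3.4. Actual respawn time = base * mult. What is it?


Respawn time = base * multiplier
= 180 * 3.4
= 612.0 seconds

612.0 seconds


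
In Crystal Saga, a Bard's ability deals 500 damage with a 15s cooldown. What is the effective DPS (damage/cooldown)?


DPS = damage / cooldown
= 500 / 15
= 33.33

33.33 DPS


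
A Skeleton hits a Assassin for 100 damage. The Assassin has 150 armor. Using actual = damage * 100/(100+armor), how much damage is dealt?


actual = 100 * 100 / (100 + 150)
= 100 * 100 / 250
= 10000 / 250
= 40.00

40.00 damage


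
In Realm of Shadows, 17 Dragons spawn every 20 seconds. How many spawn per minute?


Spawns per minute = count * (60 / interval)
= 17 * (60 / 20)
= 17 * 3.0
= 51.0

51.0 per minute


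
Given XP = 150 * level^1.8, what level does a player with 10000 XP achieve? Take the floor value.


XP = 150 * level^1.8, so level = (XP / 150)^(1/1.8)
= (10000 / 150)^(1/1.8)
= 66.6667^0.5556
= 10.3106
Floor: level = 10

level 10


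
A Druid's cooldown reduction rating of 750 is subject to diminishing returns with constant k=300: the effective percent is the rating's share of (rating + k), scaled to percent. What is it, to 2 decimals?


effective% = rating / (rating + k) * 100
= 750 / (750 + 300) * 100
= 750 / 1050 * 100
= 0.714286 * 100
= 71.43%

71.43%


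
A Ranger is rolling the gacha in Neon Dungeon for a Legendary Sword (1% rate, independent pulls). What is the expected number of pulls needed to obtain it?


Expected pulls for a geometric distribution = 1/p = 100 / rate%
= 100 / 1
= 100.0

100.0 pulls


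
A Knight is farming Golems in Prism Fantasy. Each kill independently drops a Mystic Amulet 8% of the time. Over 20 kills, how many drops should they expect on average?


Expected drops = kills * (drop_rate / 100)
= 20 * (8 / 100)
= 20 * 0.08
= 1.6

1.6 drops


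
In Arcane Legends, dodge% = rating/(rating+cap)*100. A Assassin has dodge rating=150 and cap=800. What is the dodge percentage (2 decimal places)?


dodge% = 150 / (150 + 800) * 100
= 150 / 950 * 100
= 0.157895 * 100
= 15.79%

15.79%


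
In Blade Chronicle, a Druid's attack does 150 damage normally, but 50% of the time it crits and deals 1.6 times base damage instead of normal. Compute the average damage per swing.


E[dmg] = base * (1 + crit_chance * (crit_mult - 1))
cc as decimal = 50/100 = 0.5
cm - 1 = 1.6 - 1 = 0.6
Bonus factor = 0.5 * 0.6 = 0.3
Total multiplier = 1 + 0.3 = 1.3
Expected damage = 150 * 1.3 = 195.00

195.00 damage


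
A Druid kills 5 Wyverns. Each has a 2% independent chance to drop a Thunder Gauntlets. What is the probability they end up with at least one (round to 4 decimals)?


P(at least one) = 1 - P(none) = 1 - (1-p)^n
p = 2/100 = 0.02
1 - p = 0.98
(1 - p)^5 = 0.98^5 = 0.903921
P(at least one) = 1 - 0.903921 = 0.0961

0.0961


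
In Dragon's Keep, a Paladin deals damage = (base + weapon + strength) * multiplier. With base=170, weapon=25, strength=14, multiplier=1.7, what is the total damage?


Sum base + weapon + str = 170 + 25 + 14 = 209
Multiply by 1.7:
209 * 1.7 = 355.3

355.3 damage


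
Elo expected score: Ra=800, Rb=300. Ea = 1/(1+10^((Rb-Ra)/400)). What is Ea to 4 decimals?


Elo expected score: Ea = 1/(1 + 10^((Rb-Ra)/400))
Rb - Ra = 300 - 800 = -500
(Rb-Ra)/400 = -500/400 = -1.25
10^-1.25 = 0.056234
Ea = 1/(1 + 0.056234) = 1/1.056234 = 0.9468

0.9468


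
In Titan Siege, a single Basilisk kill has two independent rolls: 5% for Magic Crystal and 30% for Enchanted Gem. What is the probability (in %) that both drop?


For independent events, P(both) = P(A) * P(B)
= 5% * 30%
= 150 / 100 %
= 1.5%

1.5%


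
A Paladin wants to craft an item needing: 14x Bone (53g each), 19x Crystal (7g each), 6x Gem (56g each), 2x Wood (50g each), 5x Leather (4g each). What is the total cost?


Cost breakdown:
  Bone: 14 * 53 = 742
  Crystal: 19 * 7 = 133
  Gem: 6 * 56 = 336
  Wood: 2 * 50 = 100
  Leather: 5 * 4 = 20
Total = 742 + 133 + 336 + 100 + 20 = 1331

1331 gold


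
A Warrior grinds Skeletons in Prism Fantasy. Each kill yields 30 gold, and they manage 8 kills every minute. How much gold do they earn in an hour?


Gold per minute = 30 * 8 = 240
Gold per hour = 240 * 60 = 14400

14400 gold/hour


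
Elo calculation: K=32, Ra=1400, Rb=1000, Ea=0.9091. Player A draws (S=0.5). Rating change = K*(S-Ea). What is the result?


Elo update: delta = K * (S - Ea), where S = 0.5 (draws)
S - Ea = 0.5 - 0.9091 = -0.4091
Rating change = 32 * -0.4091
= -13.09

-13.09 rating points


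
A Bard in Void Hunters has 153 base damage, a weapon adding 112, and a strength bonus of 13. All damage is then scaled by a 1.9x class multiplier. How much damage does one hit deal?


Sum base + weapon + str = 153 + 112 + 13 = 278
Multiply by 1.9:
278 * 1.9 = 528.2

528.2 damage


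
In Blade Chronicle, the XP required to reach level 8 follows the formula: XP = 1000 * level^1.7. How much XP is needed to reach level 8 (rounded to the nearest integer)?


XP = 1000 * level^1.7
Substitute level = 8:
XP = 1000 * 8^1.7
= 1000 * 34.2968
= 34297

34297 XP


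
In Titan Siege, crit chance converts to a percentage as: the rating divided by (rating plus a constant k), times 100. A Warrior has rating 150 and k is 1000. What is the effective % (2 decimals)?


effective% = rating / (rating + k) * 100
= 150 / (150 + 1000) * 100
= 150 / 1150 * 100
= 0.130435 * 100
= 13.04%

13.04%


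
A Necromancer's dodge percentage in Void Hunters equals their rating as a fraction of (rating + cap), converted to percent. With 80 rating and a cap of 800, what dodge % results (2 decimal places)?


dodge% = 80 / (80 + 800) * 100
= 80 / 880 * 100
= 0.090909 * 100
= 9.09%

9.09%


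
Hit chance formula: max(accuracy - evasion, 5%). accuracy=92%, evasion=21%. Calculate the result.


accuracy - evasion = 92 - 21 = 71
Apply floor: max(71, 5) = 71
Hit chance = 71%

71%


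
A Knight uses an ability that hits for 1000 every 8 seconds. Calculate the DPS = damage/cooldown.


DPS = damage / cooldown
= 1000 / 8
= 125.00

125.00 DPS


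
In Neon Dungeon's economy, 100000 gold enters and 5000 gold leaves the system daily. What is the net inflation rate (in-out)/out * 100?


Net gold = 100000 - 5000 = 95000
Inflation rate = net / sunk * 100 = 95000 / 5000 * 100
= 19.0 * 100
= 1900.00%

1900.00%


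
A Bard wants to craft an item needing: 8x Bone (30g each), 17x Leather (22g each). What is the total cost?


Cost breakdown:
  Bone: 8 * 30 = 240
  Leather: 17 * 22 = 374
Total = 240 + 374 = 614

614 gold


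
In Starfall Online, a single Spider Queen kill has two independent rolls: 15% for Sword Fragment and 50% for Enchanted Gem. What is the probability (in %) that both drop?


For independent events, P(both) = P(A) * P(B)
= 15% * 50%
= 750 / 100 %
= 7.5%

7.5%


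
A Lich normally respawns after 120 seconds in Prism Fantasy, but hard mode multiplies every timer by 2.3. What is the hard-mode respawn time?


Respawn time = base * multiplier
= 120 * 2.3
= 276.0 seconds

276.0 seconds


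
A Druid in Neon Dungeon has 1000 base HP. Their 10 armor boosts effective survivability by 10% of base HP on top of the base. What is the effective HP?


EHP = 1000 * (1 + 10/100)
= 1000 * (1 + 0.1)
= 1000 * 1.1
= 1100.0

1100.0 EHP


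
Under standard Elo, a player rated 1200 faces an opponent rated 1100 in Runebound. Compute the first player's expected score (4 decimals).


Elo expected score: Ea = 1/(1 + 10^((Rb-Ra)/400))
Rb - Ra = 1100 - 1200 = -100
(Rb-Ra)/400 = -100/400 = -0.25
10^-0.25 = 0.562341
Ea = 1/(1 + 0.562341) = 1/1.562341 = 0.6401

0.6401


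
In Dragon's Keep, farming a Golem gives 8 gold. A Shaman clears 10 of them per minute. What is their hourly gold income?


Gold per minute = 8 * 10 = 80
Gold per hour = 80 * 60 = 4800

4800 gold/hour


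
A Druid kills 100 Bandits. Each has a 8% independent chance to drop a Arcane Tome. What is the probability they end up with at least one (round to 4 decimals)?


P(at least one) = 1 - P(none) = 1 - (1-p)^n
p = 8/100 = 0.08
1 - p = 0.92
(1 - p)^100 = 0.92^100 = 0.000239
P(at least one) = 1 - 0.000239 = 0.9998

0.9998


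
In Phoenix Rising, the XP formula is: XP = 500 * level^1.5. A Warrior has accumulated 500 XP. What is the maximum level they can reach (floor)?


XP = 500 * level^1.5, so level = (XP / 500)^(1/1.5)
= (500 / 500)^(1/1.5)
= 1.0^0.6667
= 1.0
Floor: level = 1

level 1


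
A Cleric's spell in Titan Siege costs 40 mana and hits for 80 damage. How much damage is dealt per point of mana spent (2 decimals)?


Efficiency = damage / mana
= 80 / 40
= 2.00

2.00 dmg/mana


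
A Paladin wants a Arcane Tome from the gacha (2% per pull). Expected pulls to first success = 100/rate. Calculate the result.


Expected pulls for a geometric distribution = 1/p = 100 / rate%
= 100 / 2
= 50.0

50.0 pulls


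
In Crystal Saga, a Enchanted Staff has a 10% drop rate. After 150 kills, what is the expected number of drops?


Expected drops = kills * (drop_rate / 100)
= 150 * (10 / 100)
= 150 * 0.1
= 15.0

15.0 drops


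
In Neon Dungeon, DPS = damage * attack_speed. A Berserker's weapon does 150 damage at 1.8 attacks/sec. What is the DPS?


DPS = damage * attack_speed
= 150 * 1.8
= 270.0

270.0 DPS


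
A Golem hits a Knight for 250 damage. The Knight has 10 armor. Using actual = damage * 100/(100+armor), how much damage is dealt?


actual = 250 * 100 / (100 + 10)
= 250 * 100 / 110
= 25000 / 110
= 227.27

227.27 damage


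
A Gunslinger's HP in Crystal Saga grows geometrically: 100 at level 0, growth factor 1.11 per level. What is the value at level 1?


value = base * growth^level
= 100 * 1.11^1
= 100 * 1.11
= 111.00

111.00 HP


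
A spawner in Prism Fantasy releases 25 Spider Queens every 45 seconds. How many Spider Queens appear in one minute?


Spawns per minute = count * (60 / interval)
= 25 * (60 / 45)
= 25 * 1.3333
= 33.33

33.33 per minute


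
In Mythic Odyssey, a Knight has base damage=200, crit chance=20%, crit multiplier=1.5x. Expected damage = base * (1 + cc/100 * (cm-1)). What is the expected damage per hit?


E[dmg] = base * (1 + crit_chance * (crit_mult - 1))
cc as decimal = 20/100 = 0.2
cm - 1 = 1.5 - 1 = 0.5
Bonus factor = 0.2 * 0.5 = 0.1
Total multiplier = 1 + 0.1 = 1.1
Expected damage = 200 * 1.1 = 220.00

220.00 damage


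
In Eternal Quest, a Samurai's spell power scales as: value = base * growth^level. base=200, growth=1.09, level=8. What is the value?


value = base * growth^level
= 200 * 1.09^8
= 200 * 1.992563
= 398.51

398.51 spell power


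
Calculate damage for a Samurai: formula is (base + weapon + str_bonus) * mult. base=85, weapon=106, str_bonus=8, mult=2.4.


Sum base + weapon + str = 85 + 106 + 8 = 199
Multiply by 2.4:
199 * 2.4 = 477.6

477.6 damage


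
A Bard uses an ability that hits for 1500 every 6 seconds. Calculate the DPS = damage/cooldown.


DPS = damage / cooldown
= 1500 / 6
= 250.00

250.00 DPS


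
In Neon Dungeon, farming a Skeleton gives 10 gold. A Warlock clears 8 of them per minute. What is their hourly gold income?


Gold per minute = 10 * 8 = 80
Gold per hour = 80 * 60 = 4800

4800 gold/hour


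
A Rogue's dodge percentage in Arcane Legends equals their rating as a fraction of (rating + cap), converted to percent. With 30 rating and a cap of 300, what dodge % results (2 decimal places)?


dodge% = 30 / (30 + 300) * 100
= 30 / 330 * 100
= 0.090909 * 100
= 9.09%

9.09%


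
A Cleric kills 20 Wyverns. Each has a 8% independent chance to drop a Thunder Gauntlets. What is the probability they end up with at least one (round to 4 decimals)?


P(at least one) = 1 - P(none) = 1 - (1-p)^n
p = 8/100 = 0.08
1 - p = 0.92
(1 - p)^20 = 0.92^20 = 0.188693
P(at least one) = 1 - 0.188693 = 0.8113

0.8113


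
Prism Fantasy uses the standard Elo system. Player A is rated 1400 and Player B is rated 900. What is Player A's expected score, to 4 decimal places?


Elo expected score: Ea = 1/(1 + 10^((Rb-Ra)/400))
Rb - Ra = 900 - 1400 = -500
(Rb-Ra)/400 = -500/400 = -1.25
10^-1.25 = 0.056234
Ea = 1/(1 + 0.056234) = 1/1.056234 = 0.9468

0.9468


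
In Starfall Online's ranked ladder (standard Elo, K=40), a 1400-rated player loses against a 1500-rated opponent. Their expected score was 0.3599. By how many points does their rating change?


Elo update: delta = K * (S - Ea), where S = 0 (loses)
S - Ea = 0 - 0.3599 = -0.3599
Rating change = 40 * -0.3599
= -14.40

-14.40 rating points


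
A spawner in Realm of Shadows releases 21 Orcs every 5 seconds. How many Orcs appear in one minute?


Spawns per minute = count * (60 / interval)
= 21 * (60 / 5)
= 21 * 12.0
= 252.0

252.0 per minute


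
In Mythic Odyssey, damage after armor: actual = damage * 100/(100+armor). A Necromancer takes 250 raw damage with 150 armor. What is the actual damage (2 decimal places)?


actual = 250 * 100 / (100 + 150)
= 250 * 100 / 250
= 25000 / 250
= 100.00

100.00 damage


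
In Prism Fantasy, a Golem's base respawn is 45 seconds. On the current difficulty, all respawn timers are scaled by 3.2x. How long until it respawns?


Respawn time = base * multiplier
= 45 * 3.2
= 144.0 seconds

144.0 seconds


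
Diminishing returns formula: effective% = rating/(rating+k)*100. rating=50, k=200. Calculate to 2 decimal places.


effective% = rating / (rating + k) * 100
= 50 / (50 + 200) * 100
= 50 / 250 * 100
= 0.2 * 100
= 20.00%

20.00%


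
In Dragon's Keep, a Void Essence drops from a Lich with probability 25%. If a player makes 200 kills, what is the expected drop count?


Expected drops = kills * (drop_rate / 100)
= 200 * (25 / 100)
= 200 * 0.25
= 50.0

50.0 drops


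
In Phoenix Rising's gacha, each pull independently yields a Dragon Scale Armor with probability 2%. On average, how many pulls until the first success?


Expected pulls for a geometric distribution = 1/p = 100 / rate%
= 100 / 2
= 50.0

50.0 pulls


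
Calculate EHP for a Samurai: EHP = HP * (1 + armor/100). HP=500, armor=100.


EHP = 500 * (1 + 100/100)
= 500 * (1 + 1.0)
= 500 * 2.0
= 1000.0

1000.0 EHP


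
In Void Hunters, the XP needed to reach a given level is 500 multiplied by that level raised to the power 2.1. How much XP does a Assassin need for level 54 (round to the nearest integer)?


XP = 500 * level^2.1
Substitute level = 54:
XP = 500 * 54^2.1
= 500 * 4345.3713
= 2172686

2172686 XP


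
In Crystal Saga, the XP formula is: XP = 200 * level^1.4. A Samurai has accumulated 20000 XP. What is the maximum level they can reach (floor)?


XP = 200 * level^1.4, so level = (XP / 200)^(1/1.4)
= (20000 / 200)^(1/1.4)
= 100.0^0.7143
= 26.827
Floor: level = 26

level 26


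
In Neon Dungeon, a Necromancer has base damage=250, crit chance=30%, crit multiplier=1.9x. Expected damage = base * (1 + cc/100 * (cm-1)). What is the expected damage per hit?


E[dmg] = base * (1 + crit_chance * (crit_mult - 1))
cc as decimal = 30/100 = 0.3
cm - 1 = 1.9 - 1 = 0.9
Bonus factor = 0.3 * 0.9 = 0.27
Total multiplier = 1 + 0.27 = 1.27
Expected damage = 250 * 1.27 = 317.50

317.50 damage


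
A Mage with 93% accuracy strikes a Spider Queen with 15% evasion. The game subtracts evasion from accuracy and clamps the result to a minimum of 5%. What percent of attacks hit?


accuracy - evasion = 93 - 15 = 78
Apply floor: max(78, 5) = 78
Hit chance = 78%

78%


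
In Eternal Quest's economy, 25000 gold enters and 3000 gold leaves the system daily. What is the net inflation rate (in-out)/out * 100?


Net gold = 25000 - 3000 = 22000
Inflation rate = net / sunk * 100 = 22000 / 3000 * 100
= 7.333333 * 100
= 733.33%

733.33%


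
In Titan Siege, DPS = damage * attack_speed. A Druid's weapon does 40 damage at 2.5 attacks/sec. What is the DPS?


DPS = damage * attack_speed
= 40 * 2.5
= 100.0

100.0 DPS


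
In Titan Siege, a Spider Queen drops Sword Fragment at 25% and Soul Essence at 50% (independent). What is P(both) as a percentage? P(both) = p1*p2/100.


For independent events, P(both) = P(A) * P(B)
= 25% * 50%
= 1250 / 100 %
= 12.5%

12.5%


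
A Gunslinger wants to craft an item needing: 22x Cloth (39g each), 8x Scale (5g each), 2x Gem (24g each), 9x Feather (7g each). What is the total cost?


Cost breakdown:
  Cloth: 22 * 39 = 858
  Scale: 8 * 5 = 40
  Gem: 2 * 24 = 48
  Feather: 9 * 7 = 63
Total = 858 + 40 + 48 + 63 = 1009

1009 gold


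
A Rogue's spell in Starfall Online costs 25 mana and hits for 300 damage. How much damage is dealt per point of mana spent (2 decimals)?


Efficiency = damage / mana
= 300 / 25
= 12.00

12.00 dmg/mana


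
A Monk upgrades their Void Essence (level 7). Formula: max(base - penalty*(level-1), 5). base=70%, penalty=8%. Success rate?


raw_rate = 70 - 8 * (7 - 1)
= 70 - 8 * 6
= 70 - 48
= 22
Apply floor: max(22, 5) = 22%

22%


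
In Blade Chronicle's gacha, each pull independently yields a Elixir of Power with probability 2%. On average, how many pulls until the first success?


Expected pulls for a geometric distribution = 1/p = 100 / rate%
= 100 / 2
= 50.0

50.0 pulls


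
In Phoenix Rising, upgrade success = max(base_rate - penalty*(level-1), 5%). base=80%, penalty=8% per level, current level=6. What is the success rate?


raw_rate = 80 - 8 * (6 - 1)
= 80 - 8 * 5
= 80 - 40
= 40
Apply floor: max(40, 5) = 40%

40%


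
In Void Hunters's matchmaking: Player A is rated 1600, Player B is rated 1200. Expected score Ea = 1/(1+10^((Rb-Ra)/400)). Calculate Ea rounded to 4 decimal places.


Elo expected score: Ea = 1/(1 + 10^((Rb-Ra)/400))
Rb - Ra = 1200 - 1600 = -400
(Rb-Ra)/400 = -400/400 = -1.0
10^-1.0 = 0.1
Ea = 1/(1 + 0.1) = 1/1.1 = 0.9091

0.9091


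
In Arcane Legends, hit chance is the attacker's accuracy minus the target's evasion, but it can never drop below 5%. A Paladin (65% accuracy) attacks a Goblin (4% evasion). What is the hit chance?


accuracy - evasion = 65 - 4 = 61
Apply floor: max(61, 5) = 61
Hit chance = 61%

61%


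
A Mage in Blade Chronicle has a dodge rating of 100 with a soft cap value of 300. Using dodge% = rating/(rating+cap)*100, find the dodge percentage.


dodge% = 100 / (100 + 300) * 100
= 100 / 400 * 100
= 0.25 * 100
= 25.00%

25.00%


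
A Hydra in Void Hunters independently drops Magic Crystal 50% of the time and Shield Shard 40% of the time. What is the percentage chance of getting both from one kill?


For independent events, P(both) = P(A) * P(B)
= 50% * 40%
= 2000 / 100 %
= 20.0%

20.0%


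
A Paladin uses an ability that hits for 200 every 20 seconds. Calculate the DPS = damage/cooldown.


DPS = damage / cooldown
= 200 / 20
= 10.00

10.00 DPS


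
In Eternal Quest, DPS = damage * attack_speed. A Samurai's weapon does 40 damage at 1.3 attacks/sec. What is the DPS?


DPS = damage * attack_speed
= 40 * 1.3
= 52.0

52.0 DPS


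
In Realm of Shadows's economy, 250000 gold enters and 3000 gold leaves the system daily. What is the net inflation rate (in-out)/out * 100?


Net gold = 250000 - 3000 = 247000
Inflation rate = net / sunk * 100 = 247000 / 3000 * 100
= 82.333333 * 100
= 8233.33%

8233.33%


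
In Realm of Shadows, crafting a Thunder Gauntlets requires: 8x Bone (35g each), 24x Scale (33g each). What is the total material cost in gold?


Cost breakdown:
  Bone: 8 * 35 = 280
  Scale: 24 * 33 = 792
Total = 280 + 792 = 1072

1072 gold


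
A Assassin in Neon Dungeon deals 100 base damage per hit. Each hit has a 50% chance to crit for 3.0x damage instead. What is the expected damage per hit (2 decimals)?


E[dmg] = base * (1 + crit_chance * (crit_mult - 1))
cc as decimal = 50/100 = 0.5
cm - 1 = 3.0 - 1 = 2.0
Bonus factor = 0.5 * 2.0 = 1.0
Total multiplier = 1 + 1.0 = 2.0
Expected damage = 100 * 2.0 = 200.00

200.00 damage


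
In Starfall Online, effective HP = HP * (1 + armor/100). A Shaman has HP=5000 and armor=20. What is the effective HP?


EHP = 5000 * (1 + 20/100)
= 5000 * (1 + 0.2)
= 5000 * 1.2
= 6000.0

6000.0 EHP


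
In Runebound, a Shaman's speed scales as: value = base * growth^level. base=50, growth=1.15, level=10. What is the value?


value = base * growth^level
= 50 * 1.15^10
= 50 * 4.045558
= 202.28

202.28 speed


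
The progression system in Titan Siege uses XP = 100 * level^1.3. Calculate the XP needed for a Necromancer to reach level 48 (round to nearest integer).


XP = 100 * level^1.3
Substitute level = 48:
XP = 100 * 48^1.3
= 100 * 153.3252
= 15333

15333 XP


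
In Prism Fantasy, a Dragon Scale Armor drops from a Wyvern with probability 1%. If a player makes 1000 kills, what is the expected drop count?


Expected drops = kills * (drop_rate / 100)
= 1000 * (1 / 100)
= 1000 * 0.01
= 10.0

10.0 drops


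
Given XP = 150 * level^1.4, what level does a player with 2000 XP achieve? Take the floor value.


XP = 150 * level^1.4, so level = (XP / 150)^(1/1.4)
= (2000 / 150)^(1/1.4)
= 13.3333^0.7143
= 6.361
Floor: level = 6

level 6


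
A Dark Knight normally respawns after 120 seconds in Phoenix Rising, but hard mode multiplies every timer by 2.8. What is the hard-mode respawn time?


Respawn time = base * multiplier
= 120 * 2.8
= 336.0 seconds

336.0 seconds


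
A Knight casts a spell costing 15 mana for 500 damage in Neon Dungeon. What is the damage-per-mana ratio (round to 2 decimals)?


Efficiency = damage / mana
= 500 / 15
= 33.33

33.33 dmg/mana


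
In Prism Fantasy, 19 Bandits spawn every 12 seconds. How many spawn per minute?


Spawns per minute = count * (60 / interval)
= 19 * (60 / 12)
= 19 * 5.0
= 95.0

95.0 per minute


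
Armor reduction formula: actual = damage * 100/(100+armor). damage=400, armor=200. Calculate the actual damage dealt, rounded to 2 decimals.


actual = 400 * 100 / (100 + 200)
= 400 * 100 / 300
= 40000 / 300
= 133.33

133.33 damage


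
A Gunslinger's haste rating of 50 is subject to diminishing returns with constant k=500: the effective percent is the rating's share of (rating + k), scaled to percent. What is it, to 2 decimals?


effective% = rating / (rating + k) * 100
= 50 / (50 + 500) * 100
= 50 / 550 * 100
= 0.090909 * 100
= 9.09%

9.09%
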